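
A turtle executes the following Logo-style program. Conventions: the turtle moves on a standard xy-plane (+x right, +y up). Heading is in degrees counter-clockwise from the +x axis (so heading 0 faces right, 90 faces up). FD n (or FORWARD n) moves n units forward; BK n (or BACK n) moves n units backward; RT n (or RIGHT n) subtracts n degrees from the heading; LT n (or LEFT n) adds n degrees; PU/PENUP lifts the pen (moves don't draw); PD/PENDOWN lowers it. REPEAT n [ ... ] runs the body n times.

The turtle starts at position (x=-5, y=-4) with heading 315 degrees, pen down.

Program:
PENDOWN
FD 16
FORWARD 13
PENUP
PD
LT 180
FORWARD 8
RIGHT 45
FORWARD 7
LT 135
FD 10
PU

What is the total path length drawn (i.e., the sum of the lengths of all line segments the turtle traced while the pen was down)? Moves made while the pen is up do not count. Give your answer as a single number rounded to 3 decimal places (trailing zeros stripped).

Executing turtle program step by step:
Start: pos=(-5,-4), heading=315, pen down
PD: pen down
FD 16: (-5,-4) -> (6.314,-15.314) [heading=315, draw]
FD 13: (6.314,-15.314) -> (15.506,-24.506) [heading=315, draw]
PU: pen up
PD: pen down
LT 180: heading 315 -> 135
FD 8: (15.506,-24.506) -> (9.849,-18.849) [heading=135, draw]
RT 45: heading 135 -> 90
FD 7: (9.849,-18.849) -> (9.849,-11.849) [heading=90, draw]
LT 135: heading 90 -> 225
FD 10: (9.849,-11.849) -> (2.778,-18.92) [heading=225, draw]
PU: pen up
Final: pos=(2.778,-18.92), heading=225, 5 segment(s) drawn

Segment lengths:
  seg 1: (-5,-4) -> (6.314,-15.314), length = 16
  seg 2: (6.314,-15.314) -> (15.506,-24.506), length = 13
  seg 3: (15.506,-24.506) -> (9.849,-18.849), length = 8
  seg 4: (9.849,-18.849) -> (9.849,-11.849), length = 7
  seg 5: (9.849,-11.849) -> (2.778,-18.92), length = 10
Total = 54

Answer: 54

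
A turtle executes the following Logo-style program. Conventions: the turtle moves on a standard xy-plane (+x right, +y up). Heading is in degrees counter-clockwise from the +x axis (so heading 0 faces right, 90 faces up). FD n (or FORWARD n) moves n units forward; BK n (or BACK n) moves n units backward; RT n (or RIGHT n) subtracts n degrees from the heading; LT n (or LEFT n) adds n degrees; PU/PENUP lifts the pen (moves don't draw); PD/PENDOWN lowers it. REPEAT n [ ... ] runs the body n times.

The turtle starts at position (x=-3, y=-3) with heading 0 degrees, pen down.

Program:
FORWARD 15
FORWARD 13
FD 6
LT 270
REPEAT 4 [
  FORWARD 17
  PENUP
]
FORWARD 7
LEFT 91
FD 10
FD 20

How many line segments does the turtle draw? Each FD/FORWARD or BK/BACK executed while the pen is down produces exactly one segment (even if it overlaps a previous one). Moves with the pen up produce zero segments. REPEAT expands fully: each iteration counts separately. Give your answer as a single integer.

Answer: 4

Derivation:
Executing turtle program step by step:
Start: pos=(-3,-3), heading=0, pen down
FD 15: (-3,-3) -> (12,-3) [heading=0, draw]
FD 13: (12,-3) -> (25,-3) [heading=0, draw]
FD 6: (25,-3) -> (31,-3) [heading=0, draw]
LT 270: heading 0 -> 270
REPEAT 4 [
  -- iteration 1/4 --
  FD 17: (31,-3) -> (31,-20) [heading=270, draw]
  PU: pen up
  -- iteration 2/4 --
  FD 17: (31,-20) -> (31,-37) [heading=270, move]
  PU: pen up
  -- iteration 3/4 --
  FD 17: (31,-37) -> (31,-54) [heading=270, move]
  PU: pen up
  -- iteration 4/4 --
  FD 17: (31,-54) -> (31,-71) [heading=270, move]
  PU: pen up
]
FD 7: (31,-71) -> (31,-78) [heading=270, move]
LT 91: heading 270 -> 1
FD 10: (31,-78) -> (40.998,-77.825) [heading=1, move]
FD 20: (40.998,-77.825) -> (60.995,-77.476) [heading=1, move]
Final: pos=(60.995,-77.476), heading=1, 4 segment(s) drawn
Segments drawn: 4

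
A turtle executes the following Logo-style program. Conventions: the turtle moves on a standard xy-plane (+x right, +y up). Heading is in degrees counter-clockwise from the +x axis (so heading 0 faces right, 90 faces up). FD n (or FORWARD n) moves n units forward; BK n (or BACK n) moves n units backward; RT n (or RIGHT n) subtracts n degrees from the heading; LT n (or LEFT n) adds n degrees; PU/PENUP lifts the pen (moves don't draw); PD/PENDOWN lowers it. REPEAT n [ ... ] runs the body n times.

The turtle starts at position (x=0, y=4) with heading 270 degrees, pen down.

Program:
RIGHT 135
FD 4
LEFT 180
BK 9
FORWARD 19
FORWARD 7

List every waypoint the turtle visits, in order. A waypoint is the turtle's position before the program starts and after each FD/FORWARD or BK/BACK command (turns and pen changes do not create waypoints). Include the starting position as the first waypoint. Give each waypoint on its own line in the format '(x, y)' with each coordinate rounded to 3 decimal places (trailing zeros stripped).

Answer: (0, 4)
(-2.828, 6.828)
(-9.192, 13.192)
(4.243, -0.243)
(9.192, -5.192)

Derivation:
Executing turtle program step by step:
Start: pos=(0,4), heading=270, pen down
RT 135: heading 270 -> 135
FD 4: (0,4) -> (-2.828,6.828) [heading=135, draw]
LT 180: heading 135 -> 315
BK 9: (-2.828,6.828) -> (-9.192,13.192) [heading=315, draw]
FD 19: (-9.192,13.192) -> (4.243,-0.243) [heading=315, draw]
FD 7: (4.243,-0.243) -> (9.192,-5.192) [heading=315, draw]
Final: pos=(9.192,-5.192), heading=315, 4 segment(s) drawn
Waypoints (5 total):
(0, 4)
(-2.828, 6.828)
(-9.192, 13.192)
(4.243, -0.243)
(9.192, -5.192)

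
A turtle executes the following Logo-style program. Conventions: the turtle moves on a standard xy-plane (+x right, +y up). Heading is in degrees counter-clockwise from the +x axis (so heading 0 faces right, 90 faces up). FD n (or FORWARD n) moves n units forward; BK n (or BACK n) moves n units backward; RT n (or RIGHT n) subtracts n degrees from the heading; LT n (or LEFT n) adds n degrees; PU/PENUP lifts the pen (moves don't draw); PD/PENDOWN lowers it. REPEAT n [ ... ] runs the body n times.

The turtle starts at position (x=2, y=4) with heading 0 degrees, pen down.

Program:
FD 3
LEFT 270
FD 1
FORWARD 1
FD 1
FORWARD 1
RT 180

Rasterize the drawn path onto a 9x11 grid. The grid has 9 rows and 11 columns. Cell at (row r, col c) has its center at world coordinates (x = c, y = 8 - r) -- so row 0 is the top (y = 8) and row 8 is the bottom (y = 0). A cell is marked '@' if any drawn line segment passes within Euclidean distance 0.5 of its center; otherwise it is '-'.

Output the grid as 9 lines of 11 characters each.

Answer: -----------
-----------
-----------
-----------
--@@@@-----
-----@-----
-----@-----
-----@-----
-----@-----

Derivation:
Segment 0: (2,4) -> (5,4)
Segment 1: (5,4) -> (5,3)
Segment 2: (5,3) -> (5,2)
Segment 3: (5,2) -> (5,1)
Segment 4: (5,1) -> (5,0)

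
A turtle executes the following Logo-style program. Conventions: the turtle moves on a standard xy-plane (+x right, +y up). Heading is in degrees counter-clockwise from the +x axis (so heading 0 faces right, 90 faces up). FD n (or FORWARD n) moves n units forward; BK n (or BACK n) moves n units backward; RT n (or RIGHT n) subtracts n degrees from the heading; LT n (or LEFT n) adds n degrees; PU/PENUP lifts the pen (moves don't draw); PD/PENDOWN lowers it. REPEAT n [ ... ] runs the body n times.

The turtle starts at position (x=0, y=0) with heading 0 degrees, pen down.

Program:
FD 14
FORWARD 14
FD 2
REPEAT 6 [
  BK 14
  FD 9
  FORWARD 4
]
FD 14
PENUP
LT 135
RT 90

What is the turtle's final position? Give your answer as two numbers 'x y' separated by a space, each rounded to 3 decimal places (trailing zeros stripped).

Executing turtle program step by step:
Start: pos=(0,0), heading=0, pen down
FD 14: (0,0) -> (14,0) [heading=0, draw]
FD 14: (14,0) -> (28,0) [heading=0, draw]
FD 2: (28,0) -> (30,0) [heading=0, draw]
REPEAT 6 [
  -- iteration 1/6 --
  BK 14: (30,0) -> (16,0) [heading=0, draw]
  FD 9: (16,0) -> (25,0) [heading=0, draw]
  FD 4: (25,0) -> (29,0) [heading=0, draw]
  -- iteration 2/6 --
  BK 14: (29,0) -> (15,0) [heading=0, draw]
  FD 9: (15,0) -> (24,0) [heading=0, draw]
  FD 4: (24,0) -> (28,0) [heading=0, draw]
  -- iteration 3/6 --
  BK 14: (28,0) -> (14,0) [heading=0, draw]
  FD 9: (14,0) -> (23,0) [heading=0, draw]
  FD 4: (23,0) -> (27,0) [heading=0, draw]
  -- iteration 4/6 --
  BK 14: (27,0) -> (13,0) [heading=0, draw]
  FD 9: (13,0) -> (22,0) [heading=0, draw]
  FD 4: (22,0) -> (26,0) [heading=0, draw]
  -- iteration 5/6 --
  BK 14: (26,0) -> (12,0) [heading=0, draw]
  FD 9: (12,0) -> (21,0) [heading=0, draw]
  FD 4: (21,0) -> (25,0) [heading=0, draw]
  -- iteration 6/6 --
  BK 14: (25,0) -> (11,0) [heading=0, draw]
  FD 9: (11,0) -> (20,0) [heading=0, draw]
  FD 4: (20,0) -> (24,0) [heading=0, draw]
]
FD 14: (24,0) -> (38,0) [heading=0, draw]
PU: pen up
LT 135: heading 0 -> 135
RT 90: heading 135 -> 45
Final: pos=(38,0), heading=45, 22 segment(s) drawn

Answer: 38 0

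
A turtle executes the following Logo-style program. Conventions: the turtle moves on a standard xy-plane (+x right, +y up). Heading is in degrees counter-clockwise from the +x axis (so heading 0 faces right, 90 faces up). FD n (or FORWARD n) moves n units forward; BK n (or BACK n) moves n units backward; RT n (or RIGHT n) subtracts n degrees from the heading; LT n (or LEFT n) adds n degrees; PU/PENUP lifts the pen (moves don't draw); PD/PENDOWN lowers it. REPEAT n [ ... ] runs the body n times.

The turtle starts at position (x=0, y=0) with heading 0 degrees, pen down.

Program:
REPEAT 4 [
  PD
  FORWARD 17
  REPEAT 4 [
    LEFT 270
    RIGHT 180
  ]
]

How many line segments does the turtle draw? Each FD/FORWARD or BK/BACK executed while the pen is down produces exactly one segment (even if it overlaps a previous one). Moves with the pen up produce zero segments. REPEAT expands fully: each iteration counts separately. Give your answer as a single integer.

Executing turtle program step by step:
Start: pos=(0,0), heading=0, pen down
REPEAT 4 [
  -- iteration 1/4 --
  PD: pen down
  FD 17: (0,0) -> (17,0) [heading=0, draw]
  REPEAT 4 [
    -- iteration 1/4 --
    LT 270: heading 0 -> 270
    RT 180: heading 270 -> 90
    -- iteration 2/4 --
    LT 270: heading 90 -> 0
    RT 180: heading 0 -> 180
    -- iteration 3/4 --
    LT 270: heading 180 -> 90
    RT 180: heading 90 -> 270
    -- iteration 4/4 --
    LT 270: heading 270 -> 180
    RT 180: heading 180 -> 0
  ]
  -- iteration 2/4 --
  PD: pen down
  FD 17: (17,0) -> (34,0) [heading=0, draw]
  REPEAT 4 [
    -- iteration 1/4 --
    LT 270: heading 0 -> 270
    RT 180: heading 270 -> 90
    -- iteration 2/4 --
    LT 270: heading 90 -> 0
    RT 180: heading 0 -> 180
    -- iteration 3/4 --
    LT 270: heading 180 -> 90
    RT 180: heading 90 -> 270
    -- iteration 4/4 --
    LT 270: heading 270 -> 180
    RT 180: heading 180 -> 0
  ]
  -- iteration 3/4 --
  PD: pen down
  FD 17: (34,0) -> (51,0) [heading=0, draw]
  REPEAT 4 [
    -- iteration 1/4 --
    LT 270: heading 0 -> 270
    RT 180: heading 270 -> 90
    -- iteration 2/4 --
    LT 270: heading 90 -> 0
    RT 180: heading 0 -> 180
    -- iteration 3/4 --
    LT 270: heading 180 -> 90
    RT 180: heading 90 -> 270
    -- iteration 4/4 --
    LT 270: heading 270 -> 180
    RT 180: heading 180 -> 0
  ]
  -- iteration 4/4 --
  PD: pen down
  FD 17: (51,0) -> (68,0) [heading=0, draw]
  REPEAT 4 [
    -- iteration 1/4 --
    LT 270: heading 0 -> 270
    RT 180: heading 270 -> 90
    -- iteration 2/4 --
    LT 270: heading 90 -> 0
    RT 180: heading 0 -> 180
    -- iteration 3/4 --
    LT 270: heading 180 -> 90
    RT 180: heading 90 -> 270
    -- iteration 4/4 --
    LT 270: heading 270 -> 180
    RT 180: heading 180 -> 0
  ]
]
Final: pos=(68,0), heading=0, 4 segment(s) drawn
Segments drawn: 4

Answer: 4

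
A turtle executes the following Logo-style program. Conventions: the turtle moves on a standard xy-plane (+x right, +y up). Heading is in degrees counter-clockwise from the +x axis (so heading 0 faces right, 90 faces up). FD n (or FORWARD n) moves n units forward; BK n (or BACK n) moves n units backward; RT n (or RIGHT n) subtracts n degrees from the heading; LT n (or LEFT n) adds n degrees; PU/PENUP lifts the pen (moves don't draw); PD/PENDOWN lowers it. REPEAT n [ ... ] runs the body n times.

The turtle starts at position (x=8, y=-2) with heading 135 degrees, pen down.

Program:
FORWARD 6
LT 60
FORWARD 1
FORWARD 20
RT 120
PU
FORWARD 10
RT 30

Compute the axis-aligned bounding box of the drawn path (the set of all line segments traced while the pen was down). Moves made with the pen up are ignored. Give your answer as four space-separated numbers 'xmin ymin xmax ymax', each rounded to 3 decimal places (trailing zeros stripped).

Answer: -16.527 -3.193 8 2.243

Derivation:
Executing turtle program step by step:
Start: pos=(8,-2), heading=135, pen down
FD 6: (8,-2) -> (3.757,2.243) [heading=135, draw]
LT 60: heading 135 -> 195
FD 1: (3.757,2.243) -> (2.791,1.984) [heading=195, draw]
FD 20: (2.791,1.984) -> (-16.527,-3.193) [heading=195, draw]
RT 120: heading 195 -> 75
PU: pen up
FD 10: (-16.527,-3.193) -> (-13.939,6.467) [heading=75, move]
RT 30: heading 75 -> 45
Final: pos=(-13.939,6.467), heading=45, 3 segment(s) drawn

Segment endpoints: x in {-16.527, 2.791, 3.757, 8}, y in {-3.193, -2, 1.984, 2.243}
xmin=-16.527, ymin=-3.193, xmax=8, ymax=2.243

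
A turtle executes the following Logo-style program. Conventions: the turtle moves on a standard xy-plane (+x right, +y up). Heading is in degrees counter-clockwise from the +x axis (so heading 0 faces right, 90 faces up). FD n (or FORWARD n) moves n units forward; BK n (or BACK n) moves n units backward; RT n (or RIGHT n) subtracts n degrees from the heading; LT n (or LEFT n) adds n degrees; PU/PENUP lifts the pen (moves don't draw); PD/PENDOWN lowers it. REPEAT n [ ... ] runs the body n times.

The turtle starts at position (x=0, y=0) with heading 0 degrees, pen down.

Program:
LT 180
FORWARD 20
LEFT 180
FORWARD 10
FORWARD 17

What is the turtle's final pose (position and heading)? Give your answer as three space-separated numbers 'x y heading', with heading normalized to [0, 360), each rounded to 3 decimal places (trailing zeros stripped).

Executing turtle program step by step:
Start: pos=(0,0), heading=0, pen down
LT 180: heading 0 -> 180
FD 20: (0,0) -> (-20,0) [heading=180, draw]
LT 180: heading 180 -> 0
FD 10: (-20,0) -> (-10,0) [heading=0, draw]
FD 17: (-10,0) -> (7,0) [heading=0, draw]
Final: pos=(7,0), heading=0, 3 segment(s) drawn

Answer: 7 0 0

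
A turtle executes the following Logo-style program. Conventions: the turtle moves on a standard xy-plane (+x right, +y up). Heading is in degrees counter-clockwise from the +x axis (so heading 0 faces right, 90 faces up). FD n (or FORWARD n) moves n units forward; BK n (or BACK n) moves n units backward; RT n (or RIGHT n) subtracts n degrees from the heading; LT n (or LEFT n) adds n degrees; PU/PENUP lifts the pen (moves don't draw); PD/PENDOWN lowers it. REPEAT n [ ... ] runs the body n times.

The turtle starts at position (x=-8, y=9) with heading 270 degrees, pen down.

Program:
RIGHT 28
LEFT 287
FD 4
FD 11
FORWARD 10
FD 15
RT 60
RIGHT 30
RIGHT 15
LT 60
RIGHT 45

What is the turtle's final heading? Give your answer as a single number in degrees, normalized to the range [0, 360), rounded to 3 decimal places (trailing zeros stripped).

Executing turtle program step by step:
Start: pos=(-8,9), heading=270, pen down
RT 28: heading 270 -> 242
LT 287: heading 242 -> 169
FD 4: (-8,9) -> (-11.927,9.763) [heading=169, draw]
FD 11: (-11.927,9.763) -> (-22.724,11.862) [heading=169, draw]
FD 10: (-22.724,11.862) -> (-32.541,13.77) [heading=169, draw]
FD 15: (-32.541,13.77) -> (-47.265,16.632) [heading=169, draw]
RT 60: heading 169 -> 109
RT 30: heading 109 -> 79
RT 15: heading 79 -> 64
LT 60: heading 64 -> 124
RT 45: heading 124 -> 79
Final: pos=(-47.265,16.632), heading=79, 4 segment(s) drawn

Answer: 79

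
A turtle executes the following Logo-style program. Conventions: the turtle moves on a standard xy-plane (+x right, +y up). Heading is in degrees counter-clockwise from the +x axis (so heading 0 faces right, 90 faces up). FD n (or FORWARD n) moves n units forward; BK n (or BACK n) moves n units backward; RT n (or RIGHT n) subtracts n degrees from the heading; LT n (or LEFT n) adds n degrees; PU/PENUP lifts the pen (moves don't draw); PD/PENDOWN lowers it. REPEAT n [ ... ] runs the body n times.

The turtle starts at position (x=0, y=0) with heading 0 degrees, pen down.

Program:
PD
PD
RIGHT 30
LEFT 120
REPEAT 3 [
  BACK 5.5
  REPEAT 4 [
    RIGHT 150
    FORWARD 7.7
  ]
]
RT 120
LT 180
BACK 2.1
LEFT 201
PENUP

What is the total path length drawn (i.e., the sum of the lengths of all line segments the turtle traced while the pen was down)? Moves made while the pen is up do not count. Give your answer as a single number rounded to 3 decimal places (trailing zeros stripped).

Executing turtle program step by step:
Start: pos=(0,0), heading=0, pen down
PD: pen down
PD: pen down
RT 30: heading 0 -> 330
LT 120: heading 330 -> 90
REPEAT 3 [
  -- iteration 1/3 --
  BK 5.5: (0,0) -> (0,-5.5) [heading=90, draw]
  REPEAT 4 [
    -- iteration 1/4 --
    RT 150: heading 90 -> 300
    FD 7.7: (0,-5.5) -> (3.85,-12.168) [heading=300, draw]
    -- iteration 2/4 --
    RT 150: heading 300 -> 150
    FD 7.7: (3.85,-12.168) -> (-2.818,-8.318) [heading=150, draw]
    -- iteration 3/4 --
    RT 150: heading 150 -> 0
    FD 7.7: (-2.818,-8.318) -> (4.882,-8.318) [heading=0, draw]
    -- iteration 4/4 --
    RT 150: heading 0 -> 210
    FD 7.7: (4.882,-8.318) -> (-1.787,-12.168) [heading=210, draw]
  ]
  -- iteration 2/3 --
  BK 5.5: (-1.787,-12.168) -> (2.976,-9.418) [heading=210, draw]
  REPEAT 4 [
    -- iteration 1/4 --
    RT 150: heading 210 -> 60
    FD 7.7: (2.976,-9.418) -> (6.826,-2.75) [heading=60, draw]
    -- iteration 2/4 --
    RT 150: heading 60 -> 270
    FD 7.7: (6.826,-2.75) -> (6.826,-10.45) [heading=270, draw]
    -- iteration 3/4 --
    RT 150: heading 270 -> 120
    FD 7.7: (6.826,-10.45) -> (2.976,-3.782) [heading=120, draw]
    -- iteration 4/4 --
    RT 150: heading 120 -> 330
    FD 7.7: (2.976,-3.782) -> (9.645,-7.632) [heading=330, draw]
  ]
  -- iteration 3/3 --
  BK 5.5: (9.645,-7.632) -> (4.882,-4.882) [heading=330, draw]
  REPEAT 4 [
    -- iteration 1/4 --
    RT 150: heading 330 -> 180
    FD 7.7: (4.882,-4.882) -> (-2.818,-4.882) [heading=180, draw]
    -- iteration 2/4 --
    RT 150: heading 180 -> 30
    FD 7.7: (-2.818,-4.882) -> (3.85,-1.032) [heading=30, draw]
    -- iteration 3/4 --
    RT 150: heading 30 -> 240
    FD 7.7: (3.85,-1.032) -> (0,-7.7) [heading=240, draw]
    -- iteration 4/4 --
    RT 150: heading 240 -> 90
    FD 7.7: (0,-7.7) -> (0,0) [heading=90, draw]
  ]
]
RT 120: heading 90 -> 330
LT 180: heading 330 -> 150
BK 2.1: (0,0) -> (1.819,-1.05) [heading=150, draw]
LT 201: heading 150 -> 351
PU: pen up
Final: pos=(1.819,-1.05), heading=351, 16 segment(s) drawn

Segment lengths:
  seg 1: (0,0) -> (0,-5.5), length = 5.5
  seg 2: (0,-5.5) -> (3.85,-12.168), length = 7.7
  seg 3: (3.85,-12.168) -> (-2.818,-8.318), length = 7.7
  seg 4: (-2.818,-8.318) -> (4.882,-8.318), length = 7.7
  seg 5: (4.882,-8.318) -> (-1.787,-12.168), length = 7.7
  seg 6: (-1.787,-12.168) -> (2.976,-9.418), length = 5.5
  seg 7: (2.976,-9.418) -> (6.826,-2.75), length = 7.7
  seg 8: (6.826,-2.75) -> (6.826,-10.45), length = 7.7
  seg 9: (6.826,-10.45) -> (2.976,-3.782), length = 7.7
  seg 10: (2.976,-3.782) -> (9.645,-7.632), length = 7.7
  seg 11: (9.645,-7.632) -> (4.882,-4.882), length = 5.5
  seg 12: (4.882,-4.882) -> (-2.818,-4.882), length = 7.7
  seg 13: (-2.818,-4.882) -> (3.85,-1.032), length = 7.7
  seg 14: (3.85,-1.032) -> (0,-7.7), length = 7.7
  seg 15: (0,-7.7) -> (0,0), length = 7.7
  seg 16: (0,0) -> (1.819,-1.05), length = 2.1
Total = 111

Answer: 111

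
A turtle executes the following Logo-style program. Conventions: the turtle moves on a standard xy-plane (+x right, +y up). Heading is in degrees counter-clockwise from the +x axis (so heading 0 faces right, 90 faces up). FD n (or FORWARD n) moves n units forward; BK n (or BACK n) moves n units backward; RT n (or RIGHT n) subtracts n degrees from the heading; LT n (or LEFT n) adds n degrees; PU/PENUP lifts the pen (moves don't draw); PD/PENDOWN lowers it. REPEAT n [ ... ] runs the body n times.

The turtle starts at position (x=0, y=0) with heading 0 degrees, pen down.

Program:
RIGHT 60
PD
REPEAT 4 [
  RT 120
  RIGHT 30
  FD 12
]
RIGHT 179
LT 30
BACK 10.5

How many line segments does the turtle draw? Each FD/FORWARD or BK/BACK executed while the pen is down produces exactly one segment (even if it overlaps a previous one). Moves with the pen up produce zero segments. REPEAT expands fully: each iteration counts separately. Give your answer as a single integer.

Executing turtle program step by step:
Start: pos=(0,0), heading=0, pen down
RT 60: heading 0 -> 300
PD: pen down
REPEAT 4 [
  -- iteration 1/4 --
  RT 120: heading 300 -> 180
  RT 30: heading 180 -> 150
  FD 12: (0,0) -> (-10.392,6) [heading=150, draw]
  -- iteration 2/4 --
  RT 120: heading 150 -> 30
  RT 30: heading 30 -> 0
  FD 12: (-10.392,6) -> (1.608,6) [heading=0, draw]
  -- iteration 3/4 --
  RT 120: heading 0 -> 240
  RT 30: heading 240 -> 210
  FD 12: (1.608,6) -> (-8.785,0) [heading=210, draw]
  -- iteration 4/4 --
  RT 120: heading 210 -> 90
  RT 30: heading 90 -> 60
  FD 12: (-8.785,0) -> (-2.785,10.392) [heading=60, draw]
]
RT 179: heading 60 -> 241
LT 30: heading 241 -> 271
BK 10.5: (-2.785,10.392) -> (-2.968,20.891) [heading=271, draw]
Final: pos=(-2.968,20.891), heading=271, 5 segment(s) drawn
Segments drawn: 5

Answer: 5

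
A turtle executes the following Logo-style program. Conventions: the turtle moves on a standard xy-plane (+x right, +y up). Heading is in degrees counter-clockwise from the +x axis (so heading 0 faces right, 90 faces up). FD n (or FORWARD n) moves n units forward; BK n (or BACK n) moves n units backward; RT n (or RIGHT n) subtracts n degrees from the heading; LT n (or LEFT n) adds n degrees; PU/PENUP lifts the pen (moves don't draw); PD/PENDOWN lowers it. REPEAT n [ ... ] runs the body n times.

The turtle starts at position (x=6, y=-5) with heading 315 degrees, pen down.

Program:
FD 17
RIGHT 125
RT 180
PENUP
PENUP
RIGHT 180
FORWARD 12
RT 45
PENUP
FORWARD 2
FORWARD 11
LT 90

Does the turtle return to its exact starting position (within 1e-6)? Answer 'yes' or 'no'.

Answer: no

Derivation:
Executing turtle program step by step:
Start: pos=(6,-5), heading=315, pen down
FD 17: (6,-5) -> (18.021,-17.021) [heading=315, draw]
RT 125: heading 315 -> 190
RT 180: heading 190 -> 10
PU: pen up
PU: pen up
RT 180: heading 10 -> 190
FD 12: (18.021,-17.021) -> (6.203,-19.105) [heading=190, move]
RT 45: heading 190 -> 145
PU: pen up
FD 2: (6.203,-19.105) -> (4.565,-17.957) [heading=145, move]
FD 11: (4.565,-17.957) -> (-4.446,-11.648) [heading=145, move]
LT 90: heading 145 -> 235
Final: pos=(-4.446,-11.648), heading=235, 1 segment(s) drawn

Start position: (6, -5)
Final position: (-4.446, -11.648)
Distance = 12.382; >= 1e-6 -> NOT closed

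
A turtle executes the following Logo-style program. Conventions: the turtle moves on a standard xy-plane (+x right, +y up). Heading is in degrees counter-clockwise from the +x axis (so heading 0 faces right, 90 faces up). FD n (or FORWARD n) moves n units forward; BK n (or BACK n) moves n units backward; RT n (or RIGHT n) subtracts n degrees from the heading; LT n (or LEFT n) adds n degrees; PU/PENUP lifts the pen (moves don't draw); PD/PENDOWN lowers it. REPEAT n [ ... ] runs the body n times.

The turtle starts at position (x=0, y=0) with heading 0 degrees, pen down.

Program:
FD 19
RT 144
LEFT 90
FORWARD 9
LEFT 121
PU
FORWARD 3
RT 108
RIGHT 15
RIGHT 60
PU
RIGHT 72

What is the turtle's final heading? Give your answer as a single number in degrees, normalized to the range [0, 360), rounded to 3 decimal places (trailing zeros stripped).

Answer: 172

Derivation:
Executing turtle program step by step:
Start: pos=(0,0), heading=0, pen down
FD 19: (0,0) -> (19,0) [heading=0, draw]
RT 144: heading 0 -> 216
LT 90: heading 216 -> 306
FD 9: (19,0) -> (24.29,-7.281) [heading=306, draw]
LT 121: heading 306 -> 67
PU: pen up
FD 3: (24.29,-7.281) -> (25.462,-4.52) [heading=67, move]
RT 108: heading 67 -> 319
RT 15: heading 319 -> 304
RT 60: heading 304 -> 244
PU: pen up
RT 72: heading 244 -> 172
Final: pos=(25.462,-4.52), heading=172, 2 segment(s) drawn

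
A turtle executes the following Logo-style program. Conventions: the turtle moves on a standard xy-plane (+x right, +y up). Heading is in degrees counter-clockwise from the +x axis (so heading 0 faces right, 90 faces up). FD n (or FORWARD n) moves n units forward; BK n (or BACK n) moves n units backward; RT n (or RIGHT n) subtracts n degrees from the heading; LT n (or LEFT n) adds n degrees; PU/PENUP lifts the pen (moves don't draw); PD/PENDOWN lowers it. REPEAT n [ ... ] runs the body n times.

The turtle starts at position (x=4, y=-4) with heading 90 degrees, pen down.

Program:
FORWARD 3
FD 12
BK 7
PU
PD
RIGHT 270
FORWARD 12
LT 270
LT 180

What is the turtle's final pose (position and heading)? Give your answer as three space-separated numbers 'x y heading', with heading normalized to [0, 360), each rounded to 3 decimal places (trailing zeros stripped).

Executing turtle program step by step:
Start: pos=(4,-4), heading=90, pen down
FD 3: (4,-4) -> (4,-1) [heading=90, draw]
FD 12: (4,-1) -> (4,11) [heading=90, draw]
BK 7: (4,11) -> (4,4) [heading=90, draw]
PU: pen up
PD: pen down
RT 270: heading 90 -> 180
FD 12: (4,4) -> (-8,4) [heading=180, draw]
LT 270: heading 180 -> 90
LT 180: heading 90 -> 270
Final: pos=(-8,4), heading=270, 4 segment(s) drawn

Answer: -8 4 270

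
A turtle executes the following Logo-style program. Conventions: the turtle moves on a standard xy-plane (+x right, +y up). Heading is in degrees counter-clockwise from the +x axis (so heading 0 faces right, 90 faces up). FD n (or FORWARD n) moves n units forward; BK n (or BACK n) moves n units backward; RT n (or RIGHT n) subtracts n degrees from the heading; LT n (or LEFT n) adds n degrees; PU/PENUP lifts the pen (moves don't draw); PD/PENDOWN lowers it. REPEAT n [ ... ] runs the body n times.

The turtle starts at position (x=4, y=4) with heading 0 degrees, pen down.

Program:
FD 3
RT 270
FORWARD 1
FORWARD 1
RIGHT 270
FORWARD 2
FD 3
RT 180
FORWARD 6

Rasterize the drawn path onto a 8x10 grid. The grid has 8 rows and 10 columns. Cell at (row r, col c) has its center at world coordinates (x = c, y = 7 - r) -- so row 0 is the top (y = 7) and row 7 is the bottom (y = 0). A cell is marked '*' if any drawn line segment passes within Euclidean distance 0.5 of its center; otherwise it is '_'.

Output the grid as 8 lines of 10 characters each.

Answer: __________
__*******_
_______*__
____****__
__________
__________
__________
__________

Derivation:
Segment 0: (4,4) -> (7,4)
Segment 1: (7,4) -> (7,5)
Segment 2: (7,5) -> (7,6)
Segment 3: (7,6) -> (5,6)
Segment 4: (5,6) -> (2,6)
Segment 5: (2,6) -> (8,6)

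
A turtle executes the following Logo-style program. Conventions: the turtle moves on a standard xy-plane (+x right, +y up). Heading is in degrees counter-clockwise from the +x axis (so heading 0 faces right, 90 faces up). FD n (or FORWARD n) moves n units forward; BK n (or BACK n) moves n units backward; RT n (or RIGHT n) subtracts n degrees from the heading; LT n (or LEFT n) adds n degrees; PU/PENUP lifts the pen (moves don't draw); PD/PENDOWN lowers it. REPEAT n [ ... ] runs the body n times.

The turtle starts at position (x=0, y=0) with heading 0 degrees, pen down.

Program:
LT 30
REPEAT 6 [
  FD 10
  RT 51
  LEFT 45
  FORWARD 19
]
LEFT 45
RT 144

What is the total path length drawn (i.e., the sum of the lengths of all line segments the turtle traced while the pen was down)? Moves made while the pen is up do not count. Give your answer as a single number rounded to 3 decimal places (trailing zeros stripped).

Executing turtle program step by step:
Start: pos=(0,0), heading=0, pen down
LT 30: heading 0 -> 30
REPEAT 6 [
  -- iteration 1/6 --
  FD 10: (0,0) -> (8.66,5) [heading=30, draw]
  RT 51: heading 30 -> 339
  LT 45: heading 339 -> 24
  FD 19: (8.66,5) -> (26.018,12.728) [heading=24, draw]
  -- iteration 2/6 --
  FD 10: (26.018,12.728) -> (35.153,16.795) [heading=24, draw]
  RT 51: heading 24 -> 333
  LT 45: heading 333 -> 18
  FD 19: (35.153,16.795) -> (53.223,22.667) [heading=18, draw]
  -- iteration 3/6 --
  FD 10: (53.223,22.667) -> (62.734,25.757) [heading=18, draw]
  RT 51: heading 18 -> 327
  LT 45: heading 327 -> 12
  FD 19: (62.734,25.757) -> (81.319,29.707) [heading=12, draw]
  -- iteration 4/6 --
  FD 10: (81.319,29.707) -> (91.1,31.786) [heading=12, draw]
  RT 51: heading 12 -> 321
  LT 45: heading 321 -> 6
  FD 19: (91.1,31.786) -> (109.996,33.772) [heading=6, draw]
  -- iteration 5/6 --
  FD 10: (109.996,33.772) -> (119.941,34.818) [heading=6, draw]
  RT 51: heading 6 -> 315
  LT 45: heading 315 -> 0
  FD 19: (119.941,34.818) -> (138.941,34.818) [heading=0, draw]
  -- iteration 6/6 --
  FD 10: (138.941,34.818) -> (148.941,34.818) [heading=0, draw]
  RT 51: heading 0 -> 309
  LT 45: heading 309 -> 354
  FD 19: (148.941,34.818) -> (167.837,32.832) [heading=354, draw]
]
LT 45: heading 354 -> 39
RT 144: heading 39 -> 255
Final: pos=(167.837,32.832), heading=255, 12 segment(s) drawn

Segment lengths:
  seg 1: (0,0) -> (8.66,5), length = 10
  seg 2: (8.66,5) -> (26.018,12.728), length = 19
  seg 3: (26.018,12.728) -> (35.153,16.795), length = 10
  seg 4: (35.153,16.795) -> (53.223,22.667), length = 19
  seg 5: (53.223,22.667) -> (62.734,25.757), length = 10
  seg 6: (62.734,25.757) -> (81.319,29.707), length = 19
  seg 7: (81.319,29.707) -> (91.1,31.786), length = 10
  seg 8: (91.1,31.786) -> (109.996,33.772), length = 19
  seg 9: (109.996,33.772) -> (119.941,34.818), length = 10
  seg 10: (119.941,34.818) -> (138.941,34.818), length = 19
  seg 11: (138.941,34.818) -> (148.941,34.818), length = 10
  seg 12: (148.941,34.818) -> (167.837,32.832), length = 19
Total = 174

Answer: 174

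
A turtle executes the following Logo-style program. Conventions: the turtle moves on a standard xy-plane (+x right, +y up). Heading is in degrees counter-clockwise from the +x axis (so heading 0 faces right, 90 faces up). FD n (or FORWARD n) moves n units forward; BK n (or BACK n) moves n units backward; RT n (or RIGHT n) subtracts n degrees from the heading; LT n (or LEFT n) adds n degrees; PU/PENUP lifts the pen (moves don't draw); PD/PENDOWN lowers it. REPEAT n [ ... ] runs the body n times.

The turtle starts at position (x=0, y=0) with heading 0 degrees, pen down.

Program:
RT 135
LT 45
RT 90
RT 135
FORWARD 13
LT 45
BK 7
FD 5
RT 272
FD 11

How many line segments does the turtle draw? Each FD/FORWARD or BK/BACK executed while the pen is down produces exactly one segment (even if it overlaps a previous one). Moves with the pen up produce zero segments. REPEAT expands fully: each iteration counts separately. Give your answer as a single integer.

Answer: 4

Derivation:
Executing turtle program step by step:
Start: pos=(0,0), heading=0, pen down
RT 135: heading 0 -> 225
LT 45: heading 225 -> 270
RT 90: heading 270 -> 180
RT 135: heading 180 -> 45
FD 13: (0,0) -> (9.192,9.192) [heading=45, draw]
LT 45: heading 45 -> 90
BK 7: (9.192,9.192) -> (9.192,2.192) [heading=90, draw]
FD 5: (9.192,2.192) -> (9.192,7.192) [heading=90, draw]
RT 272: heading 90 -> 178
FD 11: (9.192,7.192) -> (-1.801,7.576) [heading=178, draw]
Final: pos=(-1.801,7.576), heading=178, 4 segment(s) drawn
Segments drawn: 4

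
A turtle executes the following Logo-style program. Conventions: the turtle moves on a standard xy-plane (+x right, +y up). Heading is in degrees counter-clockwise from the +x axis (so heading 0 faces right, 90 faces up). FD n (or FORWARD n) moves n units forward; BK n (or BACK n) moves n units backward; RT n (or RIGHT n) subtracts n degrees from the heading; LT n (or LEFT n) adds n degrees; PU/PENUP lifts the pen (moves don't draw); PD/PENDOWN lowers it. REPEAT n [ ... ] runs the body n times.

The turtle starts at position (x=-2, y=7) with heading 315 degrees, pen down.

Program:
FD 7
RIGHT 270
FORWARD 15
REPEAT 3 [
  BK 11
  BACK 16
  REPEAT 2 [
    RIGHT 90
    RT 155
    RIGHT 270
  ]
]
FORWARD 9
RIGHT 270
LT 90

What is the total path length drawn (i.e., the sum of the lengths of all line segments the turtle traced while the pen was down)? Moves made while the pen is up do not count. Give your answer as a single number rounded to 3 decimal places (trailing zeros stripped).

Answer: 112

Derivation:
Executing turtle program step by step:
Start: pos=(-2,7), heading=315, pen down
FD 7: (-2,7) -> (2.95,2.05) [heading=315, draw]
RT 270: heading 315 -> 45
FD 15: (2.95,2.05) -> (13.556,12.657) [heading=45, draw]
REPEAT 3 [
  -- iteration 1/3 --
  BK 11: (13.556,12.657) -> (5.778,4.879) [heading=45, draw]
  BK 16: (5.778,4.879) -> (-5.536,-6.435) [heading=45, draw]
  REPEAT 2 [
    -- iteration 1/2 --
    RT 90: heading 45 -> 315
    RT 155: heading 315 -> 160
    RT 270: heading 160 -> 250
    -- iteration 2/2 --
    RT 90: heading 250 -> 160
    RT 155: heading 160 -> 5
    RT 270: heading 5 -> 95
  ]
  -- iteration 2/3 --
  BK 11: (-5.536,-6.435) -> (-4.577,-17.393) [heading=95, draw]
  BK 16: (-4.577,-17.393) -> (-3.182,-33.332) [heading=95, draw]
  REPEAT 2 [
    -- iteration 1/2 --
    RT 90: heading 95 -> 5
    RT 155: heading 5 -> 210
    RT 270: heading 210 -> 300
    -- iteration 2/2 --
    RT 90: heading 300 -> 210
    RT 155: heading 210 -> 55
    RT 270: heading 55 -> 145
  ]
  -- iteration 3/3 --
  BK 11: (-3.182,-33.332) -> (5.828,-39.642) [heading=145, draw]
  BK 16: (5.828,-39.642) -> (18.935,-48.819) [heading=145, draw]
  REPEAT 2 [
    -- iteration 1/2 --
    RT 90: heading 145 -> 55
    RT 155: heading 55 -> 260
    RT 270: heading 260 -> 350
    -- iteration 2/2 --
    RT 90: heading 350 -> 260
    RT 155: heading 260 -> 105
    RT 270: heading 105 -> 195
  ]
]
FD 9: (18.935,-48.819) -> (10.241,-51.148) [heading=195, draw]
RT 270: heading 195 -> 285
LT 90: heading 285 -> 15
Final: pos=(10.241,-51.148), heading=15, 9 segment(s) drawn

Segment lengths:
  seg 1: (-2,7) -> (2.95,2.05), length = 7
  seg 2: (2.95,2.05) -> (13.556,12.657), length = 15
  seg 3: (13.556,12.657) -> (5.778,4.879), length = 11
  seg 4: (5.778,4.879) -> (-5.536,-6.435), length = 16
  seg 5: (-5.536,-6.435) -> (-4.577,-17.393), length = 11
  seg 6: (-4.577,-17.393) -> (-3.182,-33.332), length = 16
  seg 7: (-3.182,-33.332) -> (5.828,-39.642), length = 11
  seg 8: (5.828,-39.642) -> (18.935,-48.819), length = 16
  seg 9: (18.935,-48.819) -> (10.241,-51.148), length = 9
Total = 112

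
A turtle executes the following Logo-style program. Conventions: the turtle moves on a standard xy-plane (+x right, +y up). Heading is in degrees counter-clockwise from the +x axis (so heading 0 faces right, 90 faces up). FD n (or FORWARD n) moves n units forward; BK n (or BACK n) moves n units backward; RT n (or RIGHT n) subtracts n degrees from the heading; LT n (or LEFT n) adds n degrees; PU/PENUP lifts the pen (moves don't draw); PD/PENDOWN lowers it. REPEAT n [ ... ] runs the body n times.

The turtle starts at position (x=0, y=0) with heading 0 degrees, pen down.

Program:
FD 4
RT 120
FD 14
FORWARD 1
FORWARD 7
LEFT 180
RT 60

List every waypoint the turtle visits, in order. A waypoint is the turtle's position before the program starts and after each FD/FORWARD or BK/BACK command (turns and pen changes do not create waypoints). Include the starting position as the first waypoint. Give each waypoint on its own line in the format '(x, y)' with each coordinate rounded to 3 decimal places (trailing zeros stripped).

Answer: (0, 0)
(4, 0)
(-3, -12.124)
(-3.5, -12.99)
(-7, -19.053)

Derivation:
Executing turtle program step by step:
Start: pos=(0,0), heading=0, pen down
FD 4: (0,0) -> (4,0) [heading=0, draw]
RT 120: heading 0 -> 240
FD 14: (4,0) -> (-3,-12.124) [heading=240, draw]
FD 1: (-3,-12.124) -> (-3.5,-12.99) [heading=240, draw]
FD 7: (-3.5,-12.99) -> (-7,-19.053) [heading=240, draw]
LT 180: heading 240 -> 60
RT 60: heading 60 -> 0
Final: pos=(-7,-19.053), heading=0, 4 segment(s) drawn
Waypoints (5 total):
(0, 0)
(4, 0)
(-3, -12.124)
(-3.5, -12.99)
(-7, -19.053)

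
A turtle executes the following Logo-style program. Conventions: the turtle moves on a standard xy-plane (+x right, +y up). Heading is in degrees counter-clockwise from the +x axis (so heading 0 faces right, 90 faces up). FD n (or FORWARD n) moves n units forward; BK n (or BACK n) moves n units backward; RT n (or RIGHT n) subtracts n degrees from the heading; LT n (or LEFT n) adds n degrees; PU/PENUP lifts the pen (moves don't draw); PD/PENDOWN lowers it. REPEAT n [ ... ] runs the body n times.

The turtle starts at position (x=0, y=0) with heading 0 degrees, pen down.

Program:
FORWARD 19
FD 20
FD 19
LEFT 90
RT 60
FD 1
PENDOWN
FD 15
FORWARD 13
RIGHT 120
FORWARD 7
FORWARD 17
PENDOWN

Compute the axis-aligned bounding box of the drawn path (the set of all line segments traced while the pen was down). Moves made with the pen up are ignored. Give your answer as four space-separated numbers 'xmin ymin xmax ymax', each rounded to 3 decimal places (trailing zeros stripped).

Answer: 0 -9.5 83.115 14.5

Derivation:
Executing turtle program step by step:
Start: pos=(0,0), heading=0, pen down
FD 19: (0,0) -> (19,0) [heading=0, draw]
FD 20: (19,0) -> (39,0) [heading=0, draw]
FD 19: (39,0) -> (58,0) [heading=0, draw]
LT 90: heading 0 -> 90
RT 60: heading 90 -> 30
FD 1: (58,0) -> (58.866,0.5) [heading=30, draw]
PD: pen down
FD 15: (58.866,0.5) -> (71.856,8) [heading=30, draw]
FD 13: (71.856,8) -> (83.115,14.5) [heading=30, draw]
RT 120: heading 30 -> 270
FD 7: (83.115,14.5) -> (83.115,7.5) [heading=270, draw]
FD 17: (83.115,7.5) -> (83.115,-9.5) [heading=270, draw]
PD: pen down
Final: pos=(83.115,-9.5), heading=270, 8 segment(s) drawn

Segment endpoints: x in {0, 19, 39, 58, 58.866, 71.856, 83.115}, y in {-9.5, 0, 0.5, 7.5, 8, 14.5}
xmin=0, ymin=-9.5, xmax=83.115, ymax=14.5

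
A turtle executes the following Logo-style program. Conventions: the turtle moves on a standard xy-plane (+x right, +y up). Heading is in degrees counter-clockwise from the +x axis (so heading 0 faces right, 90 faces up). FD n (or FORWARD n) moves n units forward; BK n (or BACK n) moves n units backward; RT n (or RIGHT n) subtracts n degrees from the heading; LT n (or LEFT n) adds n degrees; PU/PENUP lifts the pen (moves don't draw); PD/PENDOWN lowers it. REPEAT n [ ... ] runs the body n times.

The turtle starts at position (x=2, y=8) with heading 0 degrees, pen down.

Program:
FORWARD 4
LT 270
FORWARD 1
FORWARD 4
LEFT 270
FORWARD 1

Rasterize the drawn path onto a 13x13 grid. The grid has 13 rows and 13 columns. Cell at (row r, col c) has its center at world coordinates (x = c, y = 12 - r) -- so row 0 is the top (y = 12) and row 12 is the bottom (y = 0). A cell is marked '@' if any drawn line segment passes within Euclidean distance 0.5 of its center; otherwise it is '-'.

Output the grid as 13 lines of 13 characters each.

Segment 0: (2,8) -> (6,8)
Segment 1: (6,8) -> (6,7)
Segment 2: (6,7) -> (6,3)
Segment 3: (6,3) -> (5,3)

Answer: -------------
-------------
-------------
-------------
--@@@@@------
------@------
------@------
------@------
------@------
-----@@------
-------------
-------------
-------------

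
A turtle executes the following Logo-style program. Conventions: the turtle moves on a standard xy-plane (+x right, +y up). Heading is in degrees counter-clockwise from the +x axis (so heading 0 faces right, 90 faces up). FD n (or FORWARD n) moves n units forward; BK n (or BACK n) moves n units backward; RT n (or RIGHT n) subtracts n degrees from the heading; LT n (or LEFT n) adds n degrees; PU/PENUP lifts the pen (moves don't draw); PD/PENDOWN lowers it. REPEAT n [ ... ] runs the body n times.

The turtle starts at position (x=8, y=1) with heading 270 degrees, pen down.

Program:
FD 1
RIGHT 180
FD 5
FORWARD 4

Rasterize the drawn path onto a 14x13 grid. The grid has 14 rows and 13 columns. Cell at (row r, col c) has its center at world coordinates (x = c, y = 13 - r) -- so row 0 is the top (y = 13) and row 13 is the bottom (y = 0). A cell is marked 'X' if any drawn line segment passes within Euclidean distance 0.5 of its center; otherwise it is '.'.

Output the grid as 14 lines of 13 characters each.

Segment 0: (8,1) -> (8,0)
Segment 1: (8,0) -> (8,5)
Segment 2: (8,5) -> (8,9)

Answer: .............
.............
.............
.............
........X....
........X....
........X....
........X....
........X....
........X....
........X....
........X....
........X....
........X....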